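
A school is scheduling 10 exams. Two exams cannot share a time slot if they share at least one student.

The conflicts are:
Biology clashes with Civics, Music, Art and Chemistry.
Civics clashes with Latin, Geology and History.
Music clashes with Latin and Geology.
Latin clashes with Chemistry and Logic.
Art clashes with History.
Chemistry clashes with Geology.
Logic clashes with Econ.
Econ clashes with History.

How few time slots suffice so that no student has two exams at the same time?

The cycle Econ-History-Civics-Latin-Logic-Econ has odd length 5, so it cannot be 2-colored; at least 3 time slots are needed.
3 time slots suffice: time slot 1 → {Civics, Music, Art, Chemistry, Econ}; time slot 2 → {Biology, Latin, Geology, History}; time slot 3 → {Logic}. No two conflicting exams share a time slot.

3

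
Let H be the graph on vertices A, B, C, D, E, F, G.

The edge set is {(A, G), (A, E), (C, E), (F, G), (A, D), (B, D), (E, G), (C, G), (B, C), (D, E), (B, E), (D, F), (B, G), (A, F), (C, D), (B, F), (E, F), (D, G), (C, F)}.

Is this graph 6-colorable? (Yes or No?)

The chromatic number is 6. B, C, D, E, F, G are pairwise adjacent (a clique of size 6), so at least 6 colors are needed.
6 colors suffice: color 1 → {G}; color 2 → {F}; color 3 → {D}; color 4 → {E}; color 5 → {A, B}; color 6 → {C}.
That is already a proper 6-coloring.

Yes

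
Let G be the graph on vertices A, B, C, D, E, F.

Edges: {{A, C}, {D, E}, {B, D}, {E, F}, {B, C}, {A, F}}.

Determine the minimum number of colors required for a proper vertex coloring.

2

A and F are adjacent, so at least 2 colors are needed.
2 colors suffice: A=1, B=1, C=2, D=2, E=1, F=2. No two adjacent vertices share a color.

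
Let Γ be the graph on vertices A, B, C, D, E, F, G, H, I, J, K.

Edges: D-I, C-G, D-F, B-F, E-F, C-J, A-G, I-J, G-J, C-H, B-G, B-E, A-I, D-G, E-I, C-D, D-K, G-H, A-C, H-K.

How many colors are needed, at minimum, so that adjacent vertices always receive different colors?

3

C, G, J are mutually adjacent, so at least 3 colors are needed.
3 colors suffice: color red → {F, G, I, K}; color blue → {A, D, E, H, J}; color green → {B, C}. No two adjacent vertices share a color.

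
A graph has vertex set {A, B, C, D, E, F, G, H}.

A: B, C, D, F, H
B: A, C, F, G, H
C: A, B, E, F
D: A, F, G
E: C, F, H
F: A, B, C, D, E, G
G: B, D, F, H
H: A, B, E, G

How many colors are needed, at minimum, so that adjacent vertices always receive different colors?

4

A, B, C, F are mutually adjacent (a clique of size 4), so at least 4 colors are needed.
A valid assignment using 4 colors: A=3, B=2, C=4, D=2, E=2, F=1, G=3, H=1. Each edge has distinct colors on its endpoints.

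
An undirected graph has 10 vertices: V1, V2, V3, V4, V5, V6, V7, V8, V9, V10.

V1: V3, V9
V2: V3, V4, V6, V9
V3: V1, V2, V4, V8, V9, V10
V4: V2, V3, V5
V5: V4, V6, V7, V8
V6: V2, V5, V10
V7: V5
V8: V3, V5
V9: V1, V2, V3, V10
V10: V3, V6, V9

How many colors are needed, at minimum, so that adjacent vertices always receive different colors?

V1, V3, V9 are pairwise adjacent, so at least 3 colors are needed.
3 colors suffice: color 1 → {V3, V5}; color 2 → {V4, V6, V7, V8, V9}; color 3 → {V1, V2, V10}. Every edge joins two different colors.

3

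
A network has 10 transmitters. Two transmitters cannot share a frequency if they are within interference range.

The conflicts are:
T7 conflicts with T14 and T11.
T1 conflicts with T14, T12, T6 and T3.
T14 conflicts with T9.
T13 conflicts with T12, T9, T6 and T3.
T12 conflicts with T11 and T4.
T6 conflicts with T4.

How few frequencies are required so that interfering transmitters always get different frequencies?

The cycle T9-T13-T3-T1-T14-T9 has odd length 5, so it cannot be 2-colored; at least 3 frequencies are needed.
3 frequencies suffice: frequency 1 → {T1, T13, T11, T4}; frequency 2 → {T14, T12, T6, T3}; frequency 3 → {T7, T9}. Each listed conflict is separated.

3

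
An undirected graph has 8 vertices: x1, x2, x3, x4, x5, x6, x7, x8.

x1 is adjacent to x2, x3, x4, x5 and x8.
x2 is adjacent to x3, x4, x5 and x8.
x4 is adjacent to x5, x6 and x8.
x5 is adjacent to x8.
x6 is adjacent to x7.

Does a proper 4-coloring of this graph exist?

No

x1, x2, x4, x5, x8 form a clique, so at least 5 colors are needed.
So 4 colors are not enough.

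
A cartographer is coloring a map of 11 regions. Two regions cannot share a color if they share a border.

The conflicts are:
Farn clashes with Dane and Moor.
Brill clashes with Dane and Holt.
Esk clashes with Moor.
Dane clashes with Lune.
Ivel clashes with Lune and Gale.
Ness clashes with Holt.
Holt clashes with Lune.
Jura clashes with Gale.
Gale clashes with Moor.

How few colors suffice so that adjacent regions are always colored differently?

Brill and Dane conflict, so at least 2 colors are needed.
2 colors suffice: Farn=2, Brill=2, Esk=2, Dane=1, Ivel=1, Ness=2, Holt=1, Jura=1, Lune=2, Gale=2, Moor=1. Every pair that conflicts lands in different colors.

2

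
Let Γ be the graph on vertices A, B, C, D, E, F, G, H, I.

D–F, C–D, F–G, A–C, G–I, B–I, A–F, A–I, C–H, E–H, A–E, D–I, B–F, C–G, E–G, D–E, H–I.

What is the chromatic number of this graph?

C and H are adjacent, so at least 2 colors are needed.
One proper 2-coloring: A=2, B=2, C=1, D=2, E=1, F=1, G=2, H=2, I=1. Each edge has distinct colors on its endpoints.

2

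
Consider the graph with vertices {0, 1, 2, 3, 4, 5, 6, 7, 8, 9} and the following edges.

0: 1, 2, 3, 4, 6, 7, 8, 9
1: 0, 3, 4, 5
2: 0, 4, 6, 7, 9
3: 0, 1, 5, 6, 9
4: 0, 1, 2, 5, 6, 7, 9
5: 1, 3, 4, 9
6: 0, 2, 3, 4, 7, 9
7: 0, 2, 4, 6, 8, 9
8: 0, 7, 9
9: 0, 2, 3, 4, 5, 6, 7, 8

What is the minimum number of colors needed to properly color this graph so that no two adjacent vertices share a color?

0, 2, 4, 6, 7, 9 form a clique, so at least 6 colors are needed.
6 colors suffice: color red → {1, 9}; color blue → {0, 5}; color green → {3, 4, 8}; color yellow → {6}; color purple → {7}; color orange → {2}. No two adjacent vertices share a color.

6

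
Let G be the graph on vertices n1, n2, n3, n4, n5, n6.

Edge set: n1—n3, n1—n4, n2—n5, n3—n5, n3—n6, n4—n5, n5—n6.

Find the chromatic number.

n3, n5, n6 are pairwise adjacent, so at least 3 colors are needed.
3 colors suffice: n1=red, n2=blue, n3=blue, n4=blue, n5=red, n6=green. Each edge has distinct colors on its endpoints.

3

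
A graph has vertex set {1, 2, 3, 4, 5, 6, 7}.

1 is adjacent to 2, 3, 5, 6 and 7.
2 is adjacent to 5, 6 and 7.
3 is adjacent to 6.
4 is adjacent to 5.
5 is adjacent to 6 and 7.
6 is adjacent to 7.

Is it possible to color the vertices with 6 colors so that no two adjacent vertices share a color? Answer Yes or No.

Yes

The chromatic number is 5. 1, 2, 5, 6, 7 are pairwise adjacent (a clique of size 5), so at least 5 colors are needed.
5 colors suffice: color red → {1, 4}; color blue → {6}; color green → {3, 5}; color yellow → {7}; color purple → {2}.
Since 6 ≥ 5, a proper 6-coloring certainly exists.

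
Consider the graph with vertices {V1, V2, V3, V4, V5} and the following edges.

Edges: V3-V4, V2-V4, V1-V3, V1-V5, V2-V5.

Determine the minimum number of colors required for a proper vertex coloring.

The cycle V5-V2-V4-V3-V1-V5 has odd length 5, so it cannot be 2-colored; at least 3 colors are needed.
3 colors suffice: color R → {V4, V5}; color B → {V2, V3}; color G → {V1}. Every edge joins two different colors.

3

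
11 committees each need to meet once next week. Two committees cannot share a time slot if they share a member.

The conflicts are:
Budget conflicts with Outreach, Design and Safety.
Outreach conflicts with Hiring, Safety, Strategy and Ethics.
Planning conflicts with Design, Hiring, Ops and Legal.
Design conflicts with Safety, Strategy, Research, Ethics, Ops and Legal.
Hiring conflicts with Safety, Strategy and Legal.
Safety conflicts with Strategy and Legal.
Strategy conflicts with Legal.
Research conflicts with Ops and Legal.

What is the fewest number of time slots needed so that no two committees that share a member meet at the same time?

Outreach, Hiring, Safety, Strategy all conflict with each other, so at least 4 time slots are needed.
Using 4 time slots: Budget=4, Outreach=3, Planning=2, Design=1, Hiring=1, Safety=2, Strategy=4, Research=2, Ethics=2, Ops=3, Legal=3. Each listed conflict is separated.

4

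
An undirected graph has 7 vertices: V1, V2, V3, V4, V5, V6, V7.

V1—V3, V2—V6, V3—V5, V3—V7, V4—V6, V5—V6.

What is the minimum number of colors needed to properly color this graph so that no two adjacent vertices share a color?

2

V3 and V7 are adjacent, so at least 2 colors are needed.
One proper 2-coloring: V1=2, V2=2, V3=1, V4=2, V5=2, V6=1, V7=2. No two adjacent vertices share a color.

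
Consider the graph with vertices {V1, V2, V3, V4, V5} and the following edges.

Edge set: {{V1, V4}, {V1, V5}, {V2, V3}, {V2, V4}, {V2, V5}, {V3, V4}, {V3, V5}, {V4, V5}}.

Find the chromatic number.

4

V2, V3, V4, V5 are pairwise adjacent (a clique of size 4), so at least 4 colors are needed.
4 colors suffice: color R → {V4}; color B → {V5}; color G → {V1, V2}; color Y → {V3}. Each edge has distinct colors on its endpoints.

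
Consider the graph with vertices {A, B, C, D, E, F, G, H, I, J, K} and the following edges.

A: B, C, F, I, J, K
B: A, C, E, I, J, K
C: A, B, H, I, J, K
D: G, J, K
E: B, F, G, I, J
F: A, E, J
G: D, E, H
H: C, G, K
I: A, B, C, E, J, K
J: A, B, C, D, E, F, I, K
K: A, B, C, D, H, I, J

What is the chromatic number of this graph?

A, B, C, I, J, K are pairwise adjacent (a clique of size 6), so at least 6 colors are needed.
6 colors suffice: color 1 → {H, J}; color 2 → {E, K}; color 3 → {A, D}; color 4 → {B, F, G}; color 5 → {C}; color 6 → {I}. Each edge has distinct colors on its endpoints.

6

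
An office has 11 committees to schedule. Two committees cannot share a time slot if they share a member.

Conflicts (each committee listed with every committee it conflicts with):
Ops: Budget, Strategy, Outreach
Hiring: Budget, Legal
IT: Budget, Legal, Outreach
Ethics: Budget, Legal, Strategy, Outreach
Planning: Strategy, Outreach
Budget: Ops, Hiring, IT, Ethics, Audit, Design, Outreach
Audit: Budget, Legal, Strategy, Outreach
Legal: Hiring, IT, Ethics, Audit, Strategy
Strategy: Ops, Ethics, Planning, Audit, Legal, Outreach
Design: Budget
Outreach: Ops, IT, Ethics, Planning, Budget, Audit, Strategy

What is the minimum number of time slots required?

3

Ops, Budget, Outreach all conflict with each other, so at least 3 time slots are needed.
A valid assignment using 3 time slots: Ops=3, Hiring=3, IT=3, Ethics=3, Planning=3, Budget=1, Audit=3, Legal=2, Strategy=1, Design=2, Outreach=2. Each listed conflict is separated.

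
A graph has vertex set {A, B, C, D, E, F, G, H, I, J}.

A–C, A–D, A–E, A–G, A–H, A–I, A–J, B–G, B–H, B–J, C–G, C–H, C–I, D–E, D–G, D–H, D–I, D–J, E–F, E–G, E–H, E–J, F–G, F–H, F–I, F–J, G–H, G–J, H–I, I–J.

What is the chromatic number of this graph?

5

A, D, E, G, J are mutually adjacent (a clique of size 5), so at least 5 colors are needed.
A valid assignment using 5 colors: A=green, B=green, C=yellow, D=purple, E=yellow, F=green, G=blue, H=red, I=blue, J=red. Every edge joins two different colors.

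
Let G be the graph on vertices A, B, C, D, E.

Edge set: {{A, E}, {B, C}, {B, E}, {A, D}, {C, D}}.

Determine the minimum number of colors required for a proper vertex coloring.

The cycle E-B-C-D-A-E has odd length 5, so it cannot be 2-colored; at least 3 colors are needed.
3 colors suffice: color 1 → {A, C}; color 2 → {B, D}; color 3 → {E}. No two adjacent vertices share a color.

3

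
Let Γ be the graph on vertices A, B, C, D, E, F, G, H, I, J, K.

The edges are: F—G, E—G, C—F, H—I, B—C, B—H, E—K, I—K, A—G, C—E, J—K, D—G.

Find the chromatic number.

2

E and G are adjacent, so at least 2 colors are needed.
One proper 2-coloring: A=2, B=2, C=1, D=2, E=2, F=2, G=1, H=1, I=2, J=2, K=1. No two adjacent vertices share a color.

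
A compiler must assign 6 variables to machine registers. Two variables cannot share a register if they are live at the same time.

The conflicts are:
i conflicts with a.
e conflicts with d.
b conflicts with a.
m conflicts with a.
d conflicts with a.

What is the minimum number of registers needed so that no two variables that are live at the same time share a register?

2

d and a conflict, so at least 2 registers are needed.
2 registers suffice: i=2, e=1, b=2, m=2, d=2, a=1. Every pair that conflicts lands in different registers.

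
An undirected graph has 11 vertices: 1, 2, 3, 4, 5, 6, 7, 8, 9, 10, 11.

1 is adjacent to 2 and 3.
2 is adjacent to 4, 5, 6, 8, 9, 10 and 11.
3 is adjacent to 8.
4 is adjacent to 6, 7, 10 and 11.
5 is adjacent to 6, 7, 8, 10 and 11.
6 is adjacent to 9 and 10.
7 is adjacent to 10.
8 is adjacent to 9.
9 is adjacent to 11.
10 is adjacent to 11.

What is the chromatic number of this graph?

4

2, 4, 6, 10 form a clique, so at least 4 colors are needed.
4 colors suffice: color red → {2, 3, 7}; color blue → {1, 4, 5, 9}; color green → {8, 10}; color yellow → {6, 11}. Each edge has distinct colors on its endpoints.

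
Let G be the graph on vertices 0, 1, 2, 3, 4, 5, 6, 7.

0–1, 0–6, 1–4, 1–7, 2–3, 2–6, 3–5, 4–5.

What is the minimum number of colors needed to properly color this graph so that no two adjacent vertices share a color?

The cycle 6-0-1-4-5-3-2-6 has odd length 7, so it cannot be 2-colored; at least 3 colors are needed.
A valid assignment using 3 colors: 0=blue, 1=red, 2=blue, 3=red, 4=blue, 5=green, 6=red, 7=blue. No two adjacent vertices share a color.

3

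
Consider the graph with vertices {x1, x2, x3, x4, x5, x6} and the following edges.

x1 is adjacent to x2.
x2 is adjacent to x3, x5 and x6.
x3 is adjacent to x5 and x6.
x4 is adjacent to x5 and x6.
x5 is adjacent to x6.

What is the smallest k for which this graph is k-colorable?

4

x2, x3, x5, x6 are pairwise adjacent (a clique of size 4), so at least 4 colors are needed.
One proper 4-coloring: x1=2, x2=1, x3=4, x4=1, x5=2, x6=3. No two adjacent vertices share a color.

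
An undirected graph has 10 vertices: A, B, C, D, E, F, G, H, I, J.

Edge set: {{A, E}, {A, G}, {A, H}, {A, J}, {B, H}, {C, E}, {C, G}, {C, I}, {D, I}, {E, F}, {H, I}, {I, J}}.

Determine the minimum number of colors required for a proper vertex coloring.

3

The cycle E-A-H-I-C-E has odd length 5, so it cannot be 2-colored; at least 3 colors are needed.
3 colors suffice: A=1, B=1, C=2, D=2, E=3, F=1, G=3, H=2, I=1, J=2. Every edge joins two different colors.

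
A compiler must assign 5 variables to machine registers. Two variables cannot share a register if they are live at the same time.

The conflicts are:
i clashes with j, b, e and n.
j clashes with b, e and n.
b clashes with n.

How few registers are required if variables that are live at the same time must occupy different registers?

i, j, b, n all conflict with each other, so at least 4 registers are needed.
A valid assignment using 4 registers: i=1, j=2, b=4, e=3, n=3. Each listed conflict is separated.

4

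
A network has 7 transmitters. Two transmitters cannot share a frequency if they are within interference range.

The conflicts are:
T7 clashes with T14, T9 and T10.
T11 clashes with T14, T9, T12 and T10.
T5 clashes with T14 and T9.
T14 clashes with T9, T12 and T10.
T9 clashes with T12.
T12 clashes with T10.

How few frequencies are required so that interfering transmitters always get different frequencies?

4

T11, T14, T12, T10 pairwise conflict, so at least 4 frequencies are needed.
4 frequencies suffice: frequency 1 → {T14}; frequency 2 → {T9, T10}; frequency 3 → {T7, T5, T12}; frequency 4 → {T11}. Every pair that conflicts lands in different frequencies.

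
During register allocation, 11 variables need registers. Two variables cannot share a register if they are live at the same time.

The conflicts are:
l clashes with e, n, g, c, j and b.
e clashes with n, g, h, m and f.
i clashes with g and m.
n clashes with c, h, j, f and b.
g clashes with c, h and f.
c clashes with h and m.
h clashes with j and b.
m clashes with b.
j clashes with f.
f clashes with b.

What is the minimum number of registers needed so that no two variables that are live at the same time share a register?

3

n, h, b all conflict with each other, so at least 3 registers are needed.
3 registers suffice: register 1 → {n, g, m}; register 2 → {l, i, h, f}; register 3 → {e, c, j, b}. Every pair that conflicts lands in different registers.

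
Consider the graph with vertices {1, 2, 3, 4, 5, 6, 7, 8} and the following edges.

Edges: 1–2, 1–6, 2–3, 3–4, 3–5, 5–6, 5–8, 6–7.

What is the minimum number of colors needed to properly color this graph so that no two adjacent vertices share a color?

The cycle 3-2-1-6-5-3 has odd length 5, so it cannot be 2-colored; at least 3 colors are needed.
3 colors suffice: color red → {1, 4, 5, 7}; color blue → {3, 6, 8}; color green → {2}. No two adjacent vertices share a color.

3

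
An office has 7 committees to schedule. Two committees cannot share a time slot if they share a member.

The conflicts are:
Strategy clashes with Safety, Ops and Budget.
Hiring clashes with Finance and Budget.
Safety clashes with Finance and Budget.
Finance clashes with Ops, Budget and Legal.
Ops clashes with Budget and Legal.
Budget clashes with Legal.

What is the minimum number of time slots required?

4

Finance, Ops, Budget, Legal are mutually in conflict, so at least 4 time slots are needed.
4 time slots suffice: time slot 1 → {Budget}; time slot 2 → {Strategy, Finance}; time slot 3 → {Hiring, Safety, Ops}; time slot 4 → {Legal}. No two conflicting committees share a time slot.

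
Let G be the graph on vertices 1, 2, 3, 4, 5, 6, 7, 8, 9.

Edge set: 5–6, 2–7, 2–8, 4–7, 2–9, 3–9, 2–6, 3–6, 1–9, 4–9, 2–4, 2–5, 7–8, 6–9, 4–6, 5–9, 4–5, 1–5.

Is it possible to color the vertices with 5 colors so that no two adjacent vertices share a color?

Yes

The chromatic number is 5. 2, 4, 5, 6, 9 are pairwise adjacent (a clique of size 5), so at least 5 colors are needed.
A valid assignment using 5 colors: 1=red, 2=red, 3=red, 4=green, 5=purple, 6=yellow, 7=blue, 8=green, 9=blue.
That is already a proper 5-coloring.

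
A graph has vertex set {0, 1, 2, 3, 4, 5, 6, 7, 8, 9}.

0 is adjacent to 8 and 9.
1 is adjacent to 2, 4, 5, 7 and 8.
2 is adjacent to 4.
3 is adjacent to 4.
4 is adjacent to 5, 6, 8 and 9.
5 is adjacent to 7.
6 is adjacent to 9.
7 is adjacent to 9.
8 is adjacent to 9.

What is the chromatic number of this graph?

3

4, 6, 9 form a triangle, so at least 3 colors are needed.
3 colors suffice: color a → {0, 4, 7}; color b → {1, 3, 9}; color c → {2, 5, 6, 8}. No two adjacent vertices share a color.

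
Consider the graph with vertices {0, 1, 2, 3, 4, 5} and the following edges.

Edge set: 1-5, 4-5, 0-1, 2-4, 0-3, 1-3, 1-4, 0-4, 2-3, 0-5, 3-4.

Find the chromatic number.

4

0, 1, 3, 4 form a clique, so at least 4 colors are needed.
4 colors suffice: color red → {4}; color blue → {3, 5}; color green → {1, 2}; color yellow → {0}. Every edge joins two different colors.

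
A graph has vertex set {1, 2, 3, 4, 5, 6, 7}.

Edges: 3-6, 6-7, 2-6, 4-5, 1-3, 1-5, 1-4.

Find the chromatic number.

1, 4, 5 are mutually adjacent, so at least 3 colors are needed.
3 colors suffice: color a → {1, 6}; color b → {2, 3, 5, 7}; color c → {4}. Every edge joins two different colors.

3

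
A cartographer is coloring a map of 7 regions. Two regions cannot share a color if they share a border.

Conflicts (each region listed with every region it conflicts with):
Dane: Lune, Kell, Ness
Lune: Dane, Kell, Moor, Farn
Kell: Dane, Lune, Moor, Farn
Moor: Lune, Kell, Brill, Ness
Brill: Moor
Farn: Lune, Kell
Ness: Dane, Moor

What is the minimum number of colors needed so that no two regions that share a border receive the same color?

Dane, Lune, Kell are mutually in conflict, so at least 3 colors are needed.
A valid assignment using 3 colors: Dane=1, Lune=2, Kell=3, Moor=1, Brill=2, Farn=1, Ness=2. Each listed conflict is separated.

3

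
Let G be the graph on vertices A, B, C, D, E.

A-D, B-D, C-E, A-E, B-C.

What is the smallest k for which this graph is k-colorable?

The cycle A-E-C-B-D-A has odd length 5, so it cannot be 2-colored; at least 3 colors are needed.
3 colors suffice: color red → {A, C}; color blue → {D, E}; color green → {B}. Each edge has distinct colors on its endpoints.

3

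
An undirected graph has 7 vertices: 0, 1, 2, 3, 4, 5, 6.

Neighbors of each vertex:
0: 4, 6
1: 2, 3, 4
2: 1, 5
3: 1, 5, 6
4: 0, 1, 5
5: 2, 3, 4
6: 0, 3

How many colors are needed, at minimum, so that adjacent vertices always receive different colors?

3

The cycle 4-0-6-3-5-4 has odd length 5, so it cannot be 2-colored; at least 3 colors are needed.
A valid assignment using 3 colors: 0=green, 1=blue, 2=red, 3=red, 4=red, 5=blue, 6=blue. Every edge joins two different colors.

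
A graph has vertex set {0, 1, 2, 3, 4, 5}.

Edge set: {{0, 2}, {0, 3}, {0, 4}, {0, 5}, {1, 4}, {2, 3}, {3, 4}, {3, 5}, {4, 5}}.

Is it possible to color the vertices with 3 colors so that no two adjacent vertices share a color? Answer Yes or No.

No

0, 3, 4, 5 are mutually adjacent (a clique of size 4), so at least 4 colors are needed.
So 3 colors are not enough.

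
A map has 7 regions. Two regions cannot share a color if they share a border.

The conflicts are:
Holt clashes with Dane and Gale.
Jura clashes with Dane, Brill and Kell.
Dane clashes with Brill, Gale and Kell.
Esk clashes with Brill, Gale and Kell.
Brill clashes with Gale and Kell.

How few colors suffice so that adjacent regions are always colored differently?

4

Jura, Dane, Brill, Kell all conflict with each other, so at least 4 colors are needed.
A valid assignment using 4 colors: Holt=1, Jura=4, Dane=2, Esk=2, Brill=1, Gale=3, Kell=3. Every pair that conflicts lands in different colors.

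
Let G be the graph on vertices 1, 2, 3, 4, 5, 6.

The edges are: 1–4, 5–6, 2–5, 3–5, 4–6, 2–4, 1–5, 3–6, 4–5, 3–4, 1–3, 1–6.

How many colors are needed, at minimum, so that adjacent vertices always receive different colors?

5

1, 3, 4, 5, 6 are pairwise adjacent (a clique of size 5), so at least 5 colors are needed.
5 colors suffice: 1=yellow, 2=green, 3=purple, 4=red, 5=blue, 6=green. Every edge joins two different colors.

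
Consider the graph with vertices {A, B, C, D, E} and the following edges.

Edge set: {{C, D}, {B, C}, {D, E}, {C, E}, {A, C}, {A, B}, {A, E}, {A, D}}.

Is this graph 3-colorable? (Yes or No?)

No

A, C, D, E are pairwise adjacent (a clique of size 4), so at least 4 colors are needed.
So 3 colors are not enough.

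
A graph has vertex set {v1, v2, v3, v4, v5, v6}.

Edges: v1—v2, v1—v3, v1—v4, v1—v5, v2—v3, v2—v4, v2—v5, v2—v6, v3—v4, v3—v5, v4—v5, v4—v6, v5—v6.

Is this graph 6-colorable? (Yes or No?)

Yes

The chromatic number is 5. v1, v2, v3, v4, v5 are mutually adjacent (a clique of size 5), so at least 5 colors are needed.
A valid assignment using 5 colors: v1=5, v2=1, v3=4, v4=2, v5=3, v6=4.
Since 6 ≥ 5, a proper 6-coloring certainly exists.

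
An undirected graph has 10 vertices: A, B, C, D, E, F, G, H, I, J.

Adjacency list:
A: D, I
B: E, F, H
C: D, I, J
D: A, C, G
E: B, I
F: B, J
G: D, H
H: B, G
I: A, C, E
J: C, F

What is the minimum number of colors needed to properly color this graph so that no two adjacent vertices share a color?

The cycle B-E-I-C-D-G-H-B has odd length 7, so it cannot be 2-colored; at least 3 colors are needed.
3 colors suffice: color 1 → {A, B, C, G}; color 2 → {D, F, H, I}; color 3 → {E, J}. Each edge has distinct colors on its endpoints.

3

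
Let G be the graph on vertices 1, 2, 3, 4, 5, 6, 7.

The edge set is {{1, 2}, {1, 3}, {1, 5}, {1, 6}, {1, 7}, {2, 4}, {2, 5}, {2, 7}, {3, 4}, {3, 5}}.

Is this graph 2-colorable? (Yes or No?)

1, 2, 5 are mutually adjacent, so at least 3 colors are needed.
So 2 colors are not enough.

No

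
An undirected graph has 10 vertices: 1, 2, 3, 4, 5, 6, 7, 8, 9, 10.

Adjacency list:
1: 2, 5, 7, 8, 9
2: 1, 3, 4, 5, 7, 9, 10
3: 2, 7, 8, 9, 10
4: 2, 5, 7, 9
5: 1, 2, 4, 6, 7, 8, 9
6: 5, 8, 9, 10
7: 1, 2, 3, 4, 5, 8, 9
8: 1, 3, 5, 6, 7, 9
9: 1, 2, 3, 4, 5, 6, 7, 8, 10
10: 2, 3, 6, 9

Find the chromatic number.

5

1, 5, 7, 8, 9 form a clique, so at least 5 colors are needed.
5 colors suffice: color a → {9}; color b → {6, 7}; color c → {3, 5}; color d → {2, 8}; color e → {1, 4, 10}. Each edge has distinct colors on its endpoints.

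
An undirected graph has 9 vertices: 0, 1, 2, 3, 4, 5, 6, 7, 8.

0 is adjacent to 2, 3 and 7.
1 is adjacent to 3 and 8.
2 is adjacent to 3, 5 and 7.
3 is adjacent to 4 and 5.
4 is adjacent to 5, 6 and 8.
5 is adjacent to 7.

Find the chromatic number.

3, 4, 5 are pairwise adjacent, so at least 3 colors are needed.
3 colors suffice: color red → {3, 6, 7, 8}; color blue → {1, 2, 4}; color green → {0, 5}. Each edge has distinct colors on its endpoints.

3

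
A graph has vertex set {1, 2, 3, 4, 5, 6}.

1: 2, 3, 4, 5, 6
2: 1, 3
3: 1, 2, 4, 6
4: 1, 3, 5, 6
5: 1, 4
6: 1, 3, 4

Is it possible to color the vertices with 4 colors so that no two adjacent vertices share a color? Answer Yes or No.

The chromatic number is 4. 1, 3, 4, 6 are pairwise adjacent (a clique of size 4), so at least 4 colors are needed.
A valid assignment using 4 colors: 1=a, 2=b, 3=c, 4=b, 5=c, 6=d.
That is already a proper 4-coloring.

Yes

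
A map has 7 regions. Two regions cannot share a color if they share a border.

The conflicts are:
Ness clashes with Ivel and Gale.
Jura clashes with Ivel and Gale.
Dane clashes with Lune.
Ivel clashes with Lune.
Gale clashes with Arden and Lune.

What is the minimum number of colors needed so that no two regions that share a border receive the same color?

2

Gale and Lune conflict, so at least 2 colors are needed.
2 colors suffice: color 1 → {Dane, Ivel, Gale}; color 2 → {Ness, Jura, Arden, Lune}. Every pair that conflicts lands in different colors.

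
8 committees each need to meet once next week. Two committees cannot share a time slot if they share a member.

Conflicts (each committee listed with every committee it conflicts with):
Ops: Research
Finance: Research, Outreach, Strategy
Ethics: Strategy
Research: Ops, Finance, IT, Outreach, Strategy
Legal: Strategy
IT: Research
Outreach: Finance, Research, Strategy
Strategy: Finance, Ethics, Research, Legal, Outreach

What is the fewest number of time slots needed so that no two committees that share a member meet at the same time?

4

Finance, Research, Outreach, Strategy pairwise conflict, so at least 4 time slots are needed.
4 time slots suffice: time slot 1 → {Ops, IT, Strategy}; time slot 2 → {Ethics, Research, Legal}; time slot 3 → {Outreach}; time slot 4 → {Finance}. Each listed conflict is separated.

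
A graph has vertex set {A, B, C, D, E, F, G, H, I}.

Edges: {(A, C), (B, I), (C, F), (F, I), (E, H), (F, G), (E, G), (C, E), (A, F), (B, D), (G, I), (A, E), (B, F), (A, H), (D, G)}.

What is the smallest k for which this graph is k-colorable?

3

A, C, F are pairwise adjacent, so at least 3 colors are needed.
One proper 3-coloring: A=2, B=2, C=3, D=1, E=1, F=1, G=2, H=3, I=3. Each edge has distinct colors on its endpoints.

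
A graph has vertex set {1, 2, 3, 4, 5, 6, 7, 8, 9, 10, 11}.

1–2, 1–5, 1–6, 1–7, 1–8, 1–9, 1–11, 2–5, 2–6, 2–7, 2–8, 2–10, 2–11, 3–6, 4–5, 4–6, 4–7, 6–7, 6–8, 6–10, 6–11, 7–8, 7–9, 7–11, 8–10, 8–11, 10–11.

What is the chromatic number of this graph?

6

1, 2, 6, 7, 8, 11 are pairwise adjacent (a clique of size 6), so at least 6 colors are needed.
A valid assignment using 6 colors: 1=b, 2=c, 3=b, 4=b, 5=a, 6=a, 7=d, 8=e, 9=a, 10=b, 11=f. Every edge joins two different colors.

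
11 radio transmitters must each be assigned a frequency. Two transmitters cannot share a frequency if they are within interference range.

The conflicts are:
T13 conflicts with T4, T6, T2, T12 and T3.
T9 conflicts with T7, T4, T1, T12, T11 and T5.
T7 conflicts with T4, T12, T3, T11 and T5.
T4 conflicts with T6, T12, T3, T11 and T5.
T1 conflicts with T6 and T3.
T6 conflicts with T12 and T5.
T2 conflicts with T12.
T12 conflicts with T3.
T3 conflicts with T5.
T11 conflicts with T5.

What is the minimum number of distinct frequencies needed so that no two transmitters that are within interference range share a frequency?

T9, T7, T4, T11, T5 all conflict with each other, so at least 5 frequencies are needed.
5 frequencies suffice: T13=5, T9=4, T7=3, T4=1, T1=1, T6=3, T2=1, T12=2, T3=4, T11=5, T5=2. Every pair that conflicts lands in different frequencies.

5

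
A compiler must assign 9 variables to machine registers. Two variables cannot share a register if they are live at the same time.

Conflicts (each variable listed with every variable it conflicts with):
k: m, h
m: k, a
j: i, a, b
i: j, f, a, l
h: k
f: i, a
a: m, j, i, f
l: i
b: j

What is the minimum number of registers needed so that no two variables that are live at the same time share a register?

3

j, i, a pairwise conflict, so at least 3 registers are needed.
A valid assignment using 3 registers: k=2, m=1, j=3, i=1, h=1, f=3, a=2, l=2, b=1. No two conflicting variables share a register.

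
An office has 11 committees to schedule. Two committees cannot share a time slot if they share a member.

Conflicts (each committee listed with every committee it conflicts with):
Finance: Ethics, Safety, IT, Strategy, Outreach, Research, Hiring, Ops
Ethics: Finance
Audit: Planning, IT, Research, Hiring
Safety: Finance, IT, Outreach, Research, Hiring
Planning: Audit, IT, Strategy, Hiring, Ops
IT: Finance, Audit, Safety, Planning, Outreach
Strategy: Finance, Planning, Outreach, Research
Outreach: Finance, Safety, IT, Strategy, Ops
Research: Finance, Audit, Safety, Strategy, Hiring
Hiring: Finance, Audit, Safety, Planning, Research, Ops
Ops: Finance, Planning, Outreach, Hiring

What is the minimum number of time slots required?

4

Finance, Safety, Research, Hiring are mutually in conflict, so at least 4 time slots are needed.
4 time slots suffice: time slot 1 → {Finance, Planning}; time slot 2 → {Ethics, IT, Strategy, Hiring}; time slot 3 → {Outreach, Research}; time slot 4 → {Audit, Safety, Ops}. Each listed conflict is separated.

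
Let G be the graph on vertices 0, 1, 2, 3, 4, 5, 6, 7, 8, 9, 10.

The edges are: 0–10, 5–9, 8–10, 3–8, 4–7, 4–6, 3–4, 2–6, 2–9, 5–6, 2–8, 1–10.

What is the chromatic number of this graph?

3

The cycle 4-6-2-8-3-4 has odd length 5, so it cannot be 2-colored; at least 3 colors are needed.
A valid assignment using 3 colors: 0=blue, 1=blue, 2=red, 3=green, 4=red, 5=red, 6=blue, 7=blue, 8=blue, 9=blue, 10=red. Every edge joins two different colors.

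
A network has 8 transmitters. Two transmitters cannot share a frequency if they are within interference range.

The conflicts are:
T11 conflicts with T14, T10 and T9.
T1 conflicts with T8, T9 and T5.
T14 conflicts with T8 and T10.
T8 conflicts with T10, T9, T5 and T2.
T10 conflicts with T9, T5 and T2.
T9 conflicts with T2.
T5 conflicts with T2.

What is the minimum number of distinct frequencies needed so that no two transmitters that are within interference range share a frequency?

4

T8, T10, T5, T2 are mutually in conflict, so at least 4 frequencies are needed.
4 frequencies suffice: frequency 1 → {T1, T10}; frequency 2 → {T11, T8}; frequency 3 → {T14, T9, T5}; frequency 4 → {T2}. No two conflicting transmitters share a frequency.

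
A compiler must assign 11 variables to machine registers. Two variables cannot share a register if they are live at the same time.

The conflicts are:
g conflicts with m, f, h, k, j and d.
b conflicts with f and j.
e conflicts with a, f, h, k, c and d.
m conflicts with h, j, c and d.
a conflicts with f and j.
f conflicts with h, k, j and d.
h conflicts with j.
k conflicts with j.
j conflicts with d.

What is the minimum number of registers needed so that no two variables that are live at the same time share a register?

g, f, j, d pairwise conflict, so at least 4 registers are needed.
4 registers suffice: register 1 → {m, f}; register 2 → {e, j}; register 3 → {g, b, a, c}; register 4 → {h, k, d}. Each listed conflict is separated.

4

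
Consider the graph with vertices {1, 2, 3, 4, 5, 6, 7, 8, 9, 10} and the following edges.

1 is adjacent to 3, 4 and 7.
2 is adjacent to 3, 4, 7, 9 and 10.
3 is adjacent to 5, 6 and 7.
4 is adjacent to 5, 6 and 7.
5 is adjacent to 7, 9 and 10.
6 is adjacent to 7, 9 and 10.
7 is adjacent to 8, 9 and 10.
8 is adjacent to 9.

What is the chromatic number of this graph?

3

2, 7, 9 form a triangle, so at least 3 colors are needed.
One proper 3-coloring: 1=c, 2=c, 3=b, 4=b, 5=c, 6=c, 7=a, 8=c, 9=b, 10=b. Each edge has distinct colors on its endpoints.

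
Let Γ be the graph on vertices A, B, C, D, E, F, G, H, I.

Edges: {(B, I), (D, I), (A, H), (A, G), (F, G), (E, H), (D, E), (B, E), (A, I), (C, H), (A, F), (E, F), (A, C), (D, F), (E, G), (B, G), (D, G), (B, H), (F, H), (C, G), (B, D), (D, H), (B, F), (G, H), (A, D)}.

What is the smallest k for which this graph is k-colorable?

6

B, D, E, F, G, H form a clique, so at least 6 colors are needed.
6 colors suffice: A=4, B=4, C=3, D=3, E=6, F=5, G=2, H=1, I=1. Each edge has distinct colors on its endpoints.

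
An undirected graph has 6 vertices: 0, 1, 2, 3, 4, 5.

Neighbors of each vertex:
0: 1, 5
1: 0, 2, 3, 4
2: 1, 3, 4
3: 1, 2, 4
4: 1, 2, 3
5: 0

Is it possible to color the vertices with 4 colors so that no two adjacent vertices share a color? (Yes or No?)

The chromatic number is 4. 1, 2, 3, 4 form a clique, so at least 4 colors are needed.
4 colors suffice: color a → {1, 5}; color b → {0, 4}; color c → {2}; color d → {3}.
That is already a proper 4-coloring.

Yes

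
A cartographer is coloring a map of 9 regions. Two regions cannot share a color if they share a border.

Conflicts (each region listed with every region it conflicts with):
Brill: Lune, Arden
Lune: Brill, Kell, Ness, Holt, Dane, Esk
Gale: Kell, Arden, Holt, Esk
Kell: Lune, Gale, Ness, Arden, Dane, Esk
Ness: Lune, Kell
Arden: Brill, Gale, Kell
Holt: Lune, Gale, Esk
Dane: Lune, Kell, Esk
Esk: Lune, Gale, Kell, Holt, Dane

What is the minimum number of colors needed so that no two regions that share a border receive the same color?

4

Lune, Kell, Dane, Esk all conflict with each other, so at least 4 colors are needed.
4 colors suffice: color 1 → {Lune, Gale}; color 2 → {Brill, Kell, Holt}; color 3 → {Ness, Arden, Esk}; color 4 → {Dane}. Every pair that conflicts lands in different colors.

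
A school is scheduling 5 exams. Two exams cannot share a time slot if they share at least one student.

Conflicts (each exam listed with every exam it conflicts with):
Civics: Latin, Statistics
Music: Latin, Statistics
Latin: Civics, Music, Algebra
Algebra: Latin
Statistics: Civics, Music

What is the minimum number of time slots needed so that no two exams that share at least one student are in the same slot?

2

Civics and Latin conflict, so at least 2 time slots are needed.
2 time slots suffice: Civics=2, Music=2, Latin=1, Algebra=2, Statistics=1. Every pair that conflicts lands in different time slots.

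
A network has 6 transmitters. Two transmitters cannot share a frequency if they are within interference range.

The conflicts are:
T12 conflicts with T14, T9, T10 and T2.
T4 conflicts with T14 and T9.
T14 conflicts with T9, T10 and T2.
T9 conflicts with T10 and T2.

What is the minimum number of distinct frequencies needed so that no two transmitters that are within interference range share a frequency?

4

T12, T14, T9, T2 pairwise conflict, so at least 4 frequencies are needed.
A valid assignment using 4 frequencies: T12=3, T4=3, T14=1, T9=2, T10=4, T2=4. Every pair that conflicts lands in different frequencies.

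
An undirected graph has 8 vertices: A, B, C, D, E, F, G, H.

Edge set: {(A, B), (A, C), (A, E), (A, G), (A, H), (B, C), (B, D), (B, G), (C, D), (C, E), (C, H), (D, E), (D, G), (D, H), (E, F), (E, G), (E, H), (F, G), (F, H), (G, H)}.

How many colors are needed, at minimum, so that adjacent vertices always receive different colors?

4

D, E, G, H form a clique, so at least 4 colors are needed.
4 colors suffice: color red → {C, G}; color blue → {B, H}; color green → {E}; color yellow → {A, D, F}. Each edge has distinct colors on its endpoints.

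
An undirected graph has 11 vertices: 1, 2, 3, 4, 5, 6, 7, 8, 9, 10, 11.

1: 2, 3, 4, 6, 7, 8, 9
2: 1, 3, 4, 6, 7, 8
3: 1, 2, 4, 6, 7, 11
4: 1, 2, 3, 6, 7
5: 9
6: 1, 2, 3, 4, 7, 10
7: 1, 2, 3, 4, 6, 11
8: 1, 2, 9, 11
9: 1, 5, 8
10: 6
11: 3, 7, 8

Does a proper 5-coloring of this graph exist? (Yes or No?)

No

1, 2, 3, 4, 6, 7 are pairwise adjacent (a clique of size 6), so at least 6 colors are needed.
So 5 colors are not enough.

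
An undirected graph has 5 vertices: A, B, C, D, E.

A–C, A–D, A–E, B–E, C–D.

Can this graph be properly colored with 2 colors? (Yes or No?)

No

A, C, D are pairwise adjacent, so at least 3 colors are needed.
So 2 colors are not enough.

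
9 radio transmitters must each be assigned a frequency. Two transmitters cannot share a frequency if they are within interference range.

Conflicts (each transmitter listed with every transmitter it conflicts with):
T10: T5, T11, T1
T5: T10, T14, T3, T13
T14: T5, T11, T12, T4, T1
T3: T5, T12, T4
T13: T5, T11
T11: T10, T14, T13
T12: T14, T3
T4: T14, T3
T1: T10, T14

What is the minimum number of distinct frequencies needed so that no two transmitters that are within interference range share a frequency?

T10 and T5 conflict, so at least 2 frequencies are needed.
2 frequencies suffice: T10=1, T5=2, T14=1, T3=1, T13=1, T11=2, T12=2, T4=2, T1=2. Each listed conflict is separated.

2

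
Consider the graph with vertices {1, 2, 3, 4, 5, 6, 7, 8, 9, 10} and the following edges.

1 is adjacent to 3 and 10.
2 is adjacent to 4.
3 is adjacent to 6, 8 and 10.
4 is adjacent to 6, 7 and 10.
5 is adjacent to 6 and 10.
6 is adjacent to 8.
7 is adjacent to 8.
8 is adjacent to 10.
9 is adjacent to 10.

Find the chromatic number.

1, 3, 10 form a triangle, so at least 3 colors are needed.
3 colors suffice: color a → {2, 6, 7, 10}; color b → {3, 4, 5, 9}; color c → {1, 8}. Every edge joins two different colors.

3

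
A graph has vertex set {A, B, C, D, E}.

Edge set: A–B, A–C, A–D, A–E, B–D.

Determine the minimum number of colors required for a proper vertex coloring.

3

A, B, D form a triangle, so at least 3 colors are needed.
3 colors suffice: color 1 → {A}; color 2 → {C, D, E}; color 3 → {B}. Every edge joins two different colors.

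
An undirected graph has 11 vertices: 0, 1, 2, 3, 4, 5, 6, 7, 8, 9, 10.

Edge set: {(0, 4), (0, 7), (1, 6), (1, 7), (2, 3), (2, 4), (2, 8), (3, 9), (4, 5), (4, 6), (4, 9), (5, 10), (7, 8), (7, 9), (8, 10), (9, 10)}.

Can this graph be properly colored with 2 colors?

The cycle 10-5-4-2-8-10 has odd length 5, so it cannot be 2-colored; at least 3 colors are needed.
So 2 colors are not enough.

No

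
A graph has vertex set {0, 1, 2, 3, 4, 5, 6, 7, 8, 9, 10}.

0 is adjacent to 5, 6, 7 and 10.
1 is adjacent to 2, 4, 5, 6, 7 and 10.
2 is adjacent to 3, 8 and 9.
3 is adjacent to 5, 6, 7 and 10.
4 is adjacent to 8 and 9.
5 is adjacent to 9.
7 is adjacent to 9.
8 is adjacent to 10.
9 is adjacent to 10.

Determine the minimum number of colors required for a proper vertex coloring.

2

4 and 8 are adjacent, so at least 2 colors are needed.
2 colors suffice: color a → {0, 1, 3, 8, 9}; color b → {2, 4, 5, 6, 7, 10}. Each edge has distinct colors on its endpoints.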